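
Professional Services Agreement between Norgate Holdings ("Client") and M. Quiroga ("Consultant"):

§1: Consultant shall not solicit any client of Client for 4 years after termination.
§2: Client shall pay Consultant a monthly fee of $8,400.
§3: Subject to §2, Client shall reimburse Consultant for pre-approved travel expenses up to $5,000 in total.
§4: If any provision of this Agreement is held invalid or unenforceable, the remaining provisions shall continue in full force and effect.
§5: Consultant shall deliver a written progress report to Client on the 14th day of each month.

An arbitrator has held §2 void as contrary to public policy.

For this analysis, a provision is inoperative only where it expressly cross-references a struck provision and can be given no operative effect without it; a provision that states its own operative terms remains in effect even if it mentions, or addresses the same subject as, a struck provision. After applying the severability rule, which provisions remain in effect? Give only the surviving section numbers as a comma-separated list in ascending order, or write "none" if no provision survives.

1, 3, 4, 5

§2 is struck. Although §3 refers to §2, its operative terms do not depend on §2, so it remains in effect. No other provision's operative terms depend on §2. §4 is a severability clause and preserves every provision that can still be given independent effect. §1, §3, §4, and §5 remain in effect.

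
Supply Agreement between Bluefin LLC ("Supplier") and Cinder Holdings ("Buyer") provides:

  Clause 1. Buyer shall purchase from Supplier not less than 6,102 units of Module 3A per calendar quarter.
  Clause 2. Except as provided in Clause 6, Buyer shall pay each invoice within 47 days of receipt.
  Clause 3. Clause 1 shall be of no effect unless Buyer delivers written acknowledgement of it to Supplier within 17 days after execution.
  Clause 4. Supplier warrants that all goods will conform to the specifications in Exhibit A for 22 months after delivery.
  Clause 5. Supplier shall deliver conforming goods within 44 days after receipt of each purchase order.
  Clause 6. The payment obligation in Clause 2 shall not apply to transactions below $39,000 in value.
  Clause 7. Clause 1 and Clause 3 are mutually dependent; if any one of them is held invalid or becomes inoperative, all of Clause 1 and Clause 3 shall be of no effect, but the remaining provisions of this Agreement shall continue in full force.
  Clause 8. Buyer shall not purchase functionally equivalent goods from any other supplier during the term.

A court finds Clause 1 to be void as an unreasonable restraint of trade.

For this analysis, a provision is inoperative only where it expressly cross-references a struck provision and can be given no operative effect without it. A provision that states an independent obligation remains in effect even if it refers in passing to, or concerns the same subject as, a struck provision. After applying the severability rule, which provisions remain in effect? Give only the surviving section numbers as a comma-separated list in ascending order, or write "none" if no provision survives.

Clause 1 is struck. Clause 3 operates only by reference to Clause 1, so it falls with Clause 1. Clause 7 declares Clause 1 and Clause 3 mutually dependent; since one of them has fallen, all of them are of no effect. The remainder continues in force under Clause 7. That leaves Clause 2, Clause 4, Clause 5, Clause 6, Clause 7, and Clause 8 in effect.

2, 4, 5, 6, 7, 8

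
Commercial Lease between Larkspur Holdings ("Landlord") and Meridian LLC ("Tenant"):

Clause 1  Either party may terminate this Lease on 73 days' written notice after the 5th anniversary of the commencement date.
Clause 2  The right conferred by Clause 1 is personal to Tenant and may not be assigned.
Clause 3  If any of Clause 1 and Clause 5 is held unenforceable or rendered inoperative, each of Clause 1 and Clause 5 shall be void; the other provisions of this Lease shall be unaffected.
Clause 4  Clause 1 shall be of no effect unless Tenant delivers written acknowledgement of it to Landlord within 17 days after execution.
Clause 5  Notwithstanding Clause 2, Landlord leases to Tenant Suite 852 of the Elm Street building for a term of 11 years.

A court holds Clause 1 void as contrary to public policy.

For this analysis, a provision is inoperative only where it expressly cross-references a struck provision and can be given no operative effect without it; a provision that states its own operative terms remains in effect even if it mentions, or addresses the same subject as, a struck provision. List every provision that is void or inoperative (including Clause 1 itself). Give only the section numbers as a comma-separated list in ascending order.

1, 2, 4, 5

Clause 1 is struck. The only function of Clause 2 is the non-assignment of Clause 1, so it cannot stand once Clause 1 is removed. Clause 4 operates only by reference to Clause 1, so it falls with Clause 1. Clause 3 declares Clause 1 and Clause 5 mutually dependent; since one of them has fallen, all of them are of no effect. That brings down Clause 5 as well. The remainder continues in force under Clause 3. Only Clause 3 remains in effect.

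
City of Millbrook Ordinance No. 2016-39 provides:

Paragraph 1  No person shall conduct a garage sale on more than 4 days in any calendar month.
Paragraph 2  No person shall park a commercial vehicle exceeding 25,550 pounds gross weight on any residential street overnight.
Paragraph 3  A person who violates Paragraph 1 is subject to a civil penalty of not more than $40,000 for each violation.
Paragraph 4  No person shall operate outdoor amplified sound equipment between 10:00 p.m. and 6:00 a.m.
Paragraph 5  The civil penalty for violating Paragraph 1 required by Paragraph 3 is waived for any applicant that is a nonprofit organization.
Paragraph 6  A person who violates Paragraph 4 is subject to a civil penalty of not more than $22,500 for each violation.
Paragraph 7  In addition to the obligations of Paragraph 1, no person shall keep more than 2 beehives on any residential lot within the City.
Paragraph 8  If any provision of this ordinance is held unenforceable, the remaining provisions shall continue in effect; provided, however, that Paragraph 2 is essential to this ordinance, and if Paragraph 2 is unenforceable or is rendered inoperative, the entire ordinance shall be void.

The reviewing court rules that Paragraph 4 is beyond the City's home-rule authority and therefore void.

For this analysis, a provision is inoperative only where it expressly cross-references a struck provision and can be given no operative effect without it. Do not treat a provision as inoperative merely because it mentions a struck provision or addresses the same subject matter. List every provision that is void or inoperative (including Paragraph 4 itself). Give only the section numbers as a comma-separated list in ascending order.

Paragraph 4 is struck. Paragraph 6 has no operative effect of its own apart from Paragraph 4 and is therefore inoperative. Paragraph 8 makes Paragraph 2 an essential term, but Paragraph 2 is unaffected, so the severability proviso in Paragraph 8 preserves the remaining provisions. The provisions still in force are Paragraph 1, Paragraph 2, Paragraph 3, Paragraph 5, Paragraph 7, and Paragraph 8.

4, 6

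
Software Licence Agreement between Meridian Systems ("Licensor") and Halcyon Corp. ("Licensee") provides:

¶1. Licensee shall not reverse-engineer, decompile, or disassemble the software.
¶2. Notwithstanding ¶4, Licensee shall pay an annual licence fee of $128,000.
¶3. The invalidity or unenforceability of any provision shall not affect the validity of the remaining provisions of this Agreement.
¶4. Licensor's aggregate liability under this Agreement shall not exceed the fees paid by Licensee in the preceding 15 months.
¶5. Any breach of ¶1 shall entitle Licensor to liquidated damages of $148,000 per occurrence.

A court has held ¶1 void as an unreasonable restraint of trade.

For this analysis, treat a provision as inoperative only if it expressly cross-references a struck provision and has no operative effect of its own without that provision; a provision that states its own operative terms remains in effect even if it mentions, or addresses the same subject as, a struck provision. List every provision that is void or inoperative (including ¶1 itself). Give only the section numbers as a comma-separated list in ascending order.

¶1 is struck. The whole of ¶5 is the liquidated-damages amount, defined by reference to ¶1, so ¶5 cannot stand once ¶1 is removed. Under the severability clause in ¶3, the remaining provisions continue in force. That leaves ¶2, ¶3, and ¶4 in effect.

1, 5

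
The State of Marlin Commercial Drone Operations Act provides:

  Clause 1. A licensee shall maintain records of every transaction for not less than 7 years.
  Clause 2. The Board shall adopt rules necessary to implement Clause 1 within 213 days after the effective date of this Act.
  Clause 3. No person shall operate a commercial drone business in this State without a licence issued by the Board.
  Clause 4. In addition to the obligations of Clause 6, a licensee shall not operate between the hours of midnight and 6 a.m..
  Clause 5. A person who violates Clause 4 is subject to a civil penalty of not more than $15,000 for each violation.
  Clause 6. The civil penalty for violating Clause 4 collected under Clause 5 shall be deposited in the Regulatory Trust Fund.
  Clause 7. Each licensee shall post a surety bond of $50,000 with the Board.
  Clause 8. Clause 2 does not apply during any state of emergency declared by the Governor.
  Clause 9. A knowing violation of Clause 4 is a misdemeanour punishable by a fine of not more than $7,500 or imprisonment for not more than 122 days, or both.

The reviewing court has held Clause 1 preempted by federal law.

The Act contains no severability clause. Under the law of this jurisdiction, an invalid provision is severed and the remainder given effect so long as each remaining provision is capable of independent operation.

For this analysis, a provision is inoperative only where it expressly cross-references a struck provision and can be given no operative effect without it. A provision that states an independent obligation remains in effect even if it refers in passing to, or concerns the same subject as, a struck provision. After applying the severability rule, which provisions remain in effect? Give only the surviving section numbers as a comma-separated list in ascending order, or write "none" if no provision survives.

Clause 1 is struck. Clause 2 merely fixes the rulemaking mandate for Clause 1; with Clause 1 gone it has nothing to operate on and falls away. Clause 8 operates only by reference to Clause 2, so it falls with Clause 2. Under the stated default rule, only provisions that cannot operate independently fall away; the rest are enforced. That leaves Clause 3, Clause 4, Clause 5, Clause 6, Clause 7, and Clause 9 in effect.

3, 4, 5, 6, 7, 9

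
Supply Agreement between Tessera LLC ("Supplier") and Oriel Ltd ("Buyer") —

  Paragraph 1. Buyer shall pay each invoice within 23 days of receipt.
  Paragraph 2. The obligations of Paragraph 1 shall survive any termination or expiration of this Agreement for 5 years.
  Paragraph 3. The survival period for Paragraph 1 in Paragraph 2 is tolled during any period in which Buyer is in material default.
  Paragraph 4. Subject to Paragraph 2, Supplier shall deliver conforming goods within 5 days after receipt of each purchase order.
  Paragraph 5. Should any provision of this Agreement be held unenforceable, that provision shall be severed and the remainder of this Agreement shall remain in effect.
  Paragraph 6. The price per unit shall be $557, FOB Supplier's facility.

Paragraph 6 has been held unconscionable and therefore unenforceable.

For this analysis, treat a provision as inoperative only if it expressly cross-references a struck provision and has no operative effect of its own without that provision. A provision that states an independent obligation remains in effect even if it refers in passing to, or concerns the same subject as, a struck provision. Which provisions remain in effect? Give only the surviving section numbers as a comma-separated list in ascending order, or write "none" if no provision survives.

1, 2, 3, 4, 5

Paragraph 6 is struck. No other provision's operative terms depend on Paragraph 6. Paragraph 5 is a severability clause and preserves every provision that can still be given independent effect. That leaves Paragraph 1, Paragraph 2, Paragraph 3, Paragraph 4, and Paragraph 5 in effect.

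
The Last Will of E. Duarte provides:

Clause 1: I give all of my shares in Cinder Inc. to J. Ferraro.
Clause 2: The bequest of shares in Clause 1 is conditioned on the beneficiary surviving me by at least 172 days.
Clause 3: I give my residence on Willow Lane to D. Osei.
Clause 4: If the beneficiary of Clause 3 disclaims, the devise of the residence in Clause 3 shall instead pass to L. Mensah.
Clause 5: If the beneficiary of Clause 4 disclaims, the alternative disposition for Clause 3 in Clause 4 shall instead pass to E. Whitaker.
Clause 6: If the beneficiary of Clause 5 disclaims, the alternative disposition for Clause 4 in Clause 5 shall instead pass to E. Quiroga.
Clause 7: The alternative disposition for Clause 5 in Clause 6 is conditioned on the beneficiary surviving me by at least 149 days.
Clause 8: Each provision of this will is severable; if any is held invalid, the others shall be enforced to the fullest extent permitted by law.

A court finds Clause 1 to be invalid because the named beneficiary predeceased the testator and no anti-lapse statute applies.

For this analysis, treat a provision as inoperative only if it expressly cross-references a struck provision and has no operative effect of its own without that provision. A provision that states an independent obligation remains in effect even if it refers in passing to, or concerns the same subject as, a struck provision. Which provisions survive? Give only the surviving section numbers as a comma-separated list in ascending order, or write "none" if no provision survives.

3, 4, 5, 6, 7, 8

Clause 1 is struck. Clause 2 has no operative effect of its own apart from Clause 1 and is therefore inoperative. Clause 8 is a severability clause and preserves every provision that can still be given independent effect. That leaves Clause 3, Clause 4, Clause 5, Clause 6, Clause 7, and Clause 8 in effect.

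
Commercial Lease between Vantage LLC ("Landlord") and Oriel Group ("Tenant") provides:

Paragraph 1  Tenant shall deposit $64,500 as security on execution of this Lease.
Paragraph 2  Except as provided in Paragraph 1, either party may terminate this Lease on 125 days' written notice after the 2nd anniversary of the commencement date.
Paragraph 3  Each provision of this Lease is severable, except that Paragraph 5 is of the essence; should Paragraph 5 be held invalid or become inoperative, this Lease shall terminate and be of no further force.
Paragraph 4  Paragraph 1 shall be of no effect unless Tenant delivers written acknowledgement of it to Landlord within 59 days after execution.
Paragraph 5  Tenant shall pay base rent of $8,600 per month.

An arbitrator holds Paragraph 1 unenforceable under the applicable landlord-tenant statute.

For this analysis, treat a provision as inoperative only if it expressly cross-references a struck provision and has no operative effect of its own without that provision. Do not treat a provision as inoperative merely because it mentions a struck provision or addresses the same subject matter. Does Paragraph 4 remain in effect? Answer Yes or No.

No

Paragraph 1 is struck. Paragraph 4 has no operative effect of its own apart from Paragraph 1 and is therefore inoperative. Although Paragraph 2 refers to Paragraph 1, its operative terms do not depend on Paragraph 1, so it remains in effect. Paragraph 3 makes Paragraph 5 an essential term, but Paragraph 5 is unaffected, so the severability proviso in Paragraph 3 preserves the remaining provisions. The provisions still in force are Paragraph 2, Paragraph 3, and Paragraph 5. Paragraph 4 is among the inoperative provisions, so the answer is no.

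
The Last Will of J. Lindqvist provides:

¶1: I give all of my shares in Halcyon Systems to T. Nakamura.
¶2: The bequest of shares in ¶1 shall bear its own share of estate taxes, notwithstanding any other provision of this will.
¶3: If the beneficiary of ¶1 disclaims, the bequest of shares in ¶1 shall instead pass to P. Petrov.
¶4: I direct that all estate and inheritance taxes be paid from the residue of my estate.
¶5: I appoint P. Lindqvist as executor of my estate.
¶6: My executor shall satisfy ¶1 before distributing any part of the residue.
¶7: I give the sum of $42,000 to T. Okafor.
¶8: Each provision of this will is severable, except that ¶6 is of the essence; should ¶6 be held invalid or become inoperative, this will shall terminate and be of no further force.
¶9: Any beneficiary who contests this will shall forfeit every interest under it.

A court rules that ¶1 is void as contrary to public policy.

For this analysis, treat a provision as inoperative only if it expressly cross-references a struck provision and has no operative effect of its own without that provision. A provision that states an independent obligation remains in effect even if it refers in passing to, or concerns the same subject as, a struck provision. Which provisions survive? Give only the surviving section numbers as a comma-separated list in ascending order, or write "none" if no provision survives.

none

¶1 is struck. ¶2 has no operative effect of its own apart from ¶1 and is therefore inoperative. The only function of ¶3 is the alternative disposition for ¶1, so it cannot stand once ¶1 is removed. ¶6 has no operative effect of its own apart from ¶1 and is therefore inoperative. ¶8 makes ¶6 an essential term, and ¶6 has been rendered inoperative by the cascade; under ¶8, the entire will is therefore void. No provision of the will survives.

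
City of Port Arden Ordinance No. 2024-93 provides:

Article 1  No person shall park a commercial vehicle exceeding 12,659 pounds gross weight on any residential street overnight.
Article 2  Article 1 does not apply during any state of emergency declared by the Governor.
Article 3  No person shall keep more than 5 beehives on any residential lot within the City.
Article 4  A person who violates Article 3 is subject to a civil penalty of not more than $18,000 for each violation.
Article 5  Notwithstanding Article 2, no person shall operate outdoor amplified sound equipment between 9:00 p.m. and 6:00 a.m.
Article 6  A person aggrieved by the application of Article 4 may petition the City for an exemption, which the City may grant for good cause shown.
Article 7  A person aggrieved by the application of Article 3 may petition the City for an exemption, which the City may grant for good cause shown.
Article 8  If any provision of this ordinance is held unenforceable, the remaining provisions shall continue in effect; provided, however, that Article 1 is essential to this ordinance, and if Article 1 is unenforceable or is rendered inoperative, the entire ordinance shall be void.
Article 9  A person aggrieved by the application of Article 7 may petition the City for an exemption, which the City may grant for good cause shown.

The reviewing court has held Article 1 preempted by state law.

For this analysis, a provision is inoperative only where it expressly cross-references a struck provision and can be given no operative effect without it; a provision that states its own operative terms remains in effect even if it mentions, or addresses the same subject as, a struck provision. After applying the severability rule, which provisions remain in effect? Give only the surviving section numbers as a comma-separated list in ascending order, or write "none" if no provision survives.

Article 1 is struck. Article 2 merely fixes the emergency suspension of Article 1; with Article 1 gone it has nothing to operate on and falls away. Article 8 makes Article 1 an essential term, and Article 1 is the provision held invalid; under Article 8, the entire ordinance is therefore void. No provision of the ordinance survives.

none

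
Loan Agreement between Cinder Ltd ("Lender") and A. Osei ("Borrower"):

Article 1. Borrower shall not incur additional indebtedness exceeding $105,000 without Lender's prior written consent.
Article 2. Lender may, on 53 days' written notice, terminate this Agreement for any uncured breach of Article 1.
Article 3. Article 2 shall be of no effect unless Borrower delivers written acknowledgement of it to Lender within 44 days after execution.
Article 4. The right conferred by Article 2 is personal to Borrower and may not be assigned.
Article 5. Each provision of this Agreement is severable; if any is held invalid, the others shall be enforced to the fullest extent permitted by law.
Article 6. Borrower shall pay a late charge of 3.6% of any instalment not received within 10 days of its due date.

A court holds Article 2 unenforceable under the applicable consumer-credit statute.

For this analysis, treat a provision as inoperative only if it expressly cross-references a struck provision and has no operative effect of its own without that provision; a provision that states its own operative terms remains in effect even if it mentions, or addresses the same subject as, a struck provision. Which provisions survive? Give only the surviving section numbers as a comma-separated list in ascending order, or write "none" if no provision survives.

Article 2 is struck. Article 3 operates only by reference to Article 2, so it falls with Article 2. The only function of Article 4 is the non-assignment of Article 2, so it cannot stand once Article 2 is removed. Article 5 is a severability clause and preserves every provision that can still be given independent effect. That leaves Article 1, Article 5, and Article 6 in effect.

1, 5, 6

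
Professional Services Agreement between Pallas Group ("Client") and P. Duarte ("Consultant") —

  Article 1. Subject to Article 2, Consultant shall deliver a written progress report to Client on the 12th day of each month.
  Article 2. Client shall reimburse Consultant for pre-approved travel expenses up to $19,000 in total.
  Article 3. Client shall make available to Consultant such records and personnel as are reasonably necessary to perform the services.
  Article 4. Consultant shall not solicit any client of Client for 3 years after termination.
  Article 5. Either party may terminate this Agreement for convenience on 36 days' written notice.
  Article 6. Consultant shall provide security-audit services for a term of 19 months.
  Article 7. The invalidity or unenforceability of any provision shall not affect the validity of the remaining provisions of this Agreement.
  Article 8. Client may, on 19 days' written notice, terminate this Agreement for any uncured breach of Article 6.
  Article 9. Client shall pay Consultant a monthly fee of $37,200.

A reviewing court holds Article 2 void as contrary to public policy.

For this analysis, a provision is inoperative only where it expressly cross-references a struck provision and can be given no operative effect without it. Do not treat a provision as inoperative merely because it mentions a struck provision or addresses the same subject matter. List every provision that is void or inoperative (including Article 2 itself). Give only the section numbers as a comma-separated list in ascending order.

Article 2 is struck. Although Article 1 refers to Article 2, its operative terms do not depend on Article 2, so it remains in effect. Nothing else in the Agreement is defined by reference to Article 2. Under the severability clause in Article 7, the remaining provisions continue in force. That leaves Article 1, Article 3, Article 4, Article 5, Article 6, Article 7, Article 8, and Article 9 in effect.

2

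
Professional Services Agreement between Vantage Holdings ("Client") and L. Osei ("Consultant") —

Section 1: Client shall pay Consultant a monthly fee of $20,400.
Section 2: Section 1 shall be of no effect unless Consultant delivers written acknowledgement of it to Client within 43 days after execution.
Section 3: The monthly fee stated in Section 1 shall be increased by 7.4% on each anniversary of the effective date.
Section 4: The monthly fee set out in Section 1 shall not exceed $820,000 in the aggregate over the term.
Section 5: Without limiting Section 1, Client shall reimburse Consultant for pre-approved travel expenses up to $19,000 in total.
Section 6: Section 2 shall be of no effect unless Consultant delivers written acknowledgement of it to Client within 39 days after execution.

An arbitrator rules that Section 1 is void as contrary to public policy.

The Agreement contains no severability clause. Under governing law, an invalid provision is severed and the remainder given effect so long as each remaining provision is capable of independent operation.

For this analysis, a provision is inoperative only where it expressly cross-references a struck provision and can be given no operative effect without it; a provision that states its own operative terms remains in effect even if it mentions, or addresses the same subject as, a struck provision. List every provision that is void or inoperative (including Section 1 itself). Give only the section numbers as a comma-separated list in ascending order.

Section 1 is struck. Section 2 operates only by reference to Section 1, so it falls with Section 1. Section 3 has no operative effect of its own apart from Section 1 and is therefore inoperative. Section 4 has no operative effect of its own apart from Section 1 and is therefore inoperative. The only function of Section 6 is the acknowledgement condition for Section 2, so it cannot stand once Section 2 is removed. Section 5 mentions Section 1 but its own obligation stands independently of Section 1, so Section 5 is not affected. With no severability clause, the stated default rule severs what cannot stand and enforces each remaining provision that can operate on its own. Only Section 5 remains in effect.

1, 2, 3, 4, 6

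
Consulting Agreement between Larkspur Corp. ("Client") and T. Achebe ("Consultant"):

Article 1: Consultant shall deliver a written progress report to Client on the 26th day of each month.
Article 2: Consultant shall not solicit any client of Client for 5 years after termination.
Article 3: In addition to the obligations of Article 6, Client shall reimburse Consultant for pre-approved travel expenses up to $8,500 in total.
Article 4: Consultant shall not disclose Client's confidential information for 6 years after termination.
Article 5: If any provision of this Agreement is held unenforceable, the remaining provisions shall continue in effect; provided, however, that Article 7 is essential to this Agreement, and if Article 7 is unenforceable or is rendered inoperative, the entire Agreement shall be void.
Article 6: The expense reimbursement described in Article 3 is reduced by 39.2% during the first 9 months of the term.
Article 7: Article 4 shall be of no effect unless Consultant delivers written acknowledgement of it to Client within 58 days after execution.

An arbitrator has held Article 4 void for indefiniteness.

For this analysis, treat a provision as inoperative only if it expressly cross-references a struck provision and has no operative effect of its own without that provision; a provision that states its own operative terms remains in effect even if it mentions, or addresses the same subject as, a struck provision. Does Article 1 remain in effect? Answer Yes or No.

Article 4 is struck. The only function of Article 7 is the acknowledgement condition for Article 4, so it cannot stand once Article 4 is removed. Article 5 makes Article 7 an essential term, and Article 7 has been rendered inoperative by the cascade; under Article 5, the entire Agreement is therefore void. No provision of the Agreement survives. Article 1 is among the inoperative provisions, so the answer is no.

No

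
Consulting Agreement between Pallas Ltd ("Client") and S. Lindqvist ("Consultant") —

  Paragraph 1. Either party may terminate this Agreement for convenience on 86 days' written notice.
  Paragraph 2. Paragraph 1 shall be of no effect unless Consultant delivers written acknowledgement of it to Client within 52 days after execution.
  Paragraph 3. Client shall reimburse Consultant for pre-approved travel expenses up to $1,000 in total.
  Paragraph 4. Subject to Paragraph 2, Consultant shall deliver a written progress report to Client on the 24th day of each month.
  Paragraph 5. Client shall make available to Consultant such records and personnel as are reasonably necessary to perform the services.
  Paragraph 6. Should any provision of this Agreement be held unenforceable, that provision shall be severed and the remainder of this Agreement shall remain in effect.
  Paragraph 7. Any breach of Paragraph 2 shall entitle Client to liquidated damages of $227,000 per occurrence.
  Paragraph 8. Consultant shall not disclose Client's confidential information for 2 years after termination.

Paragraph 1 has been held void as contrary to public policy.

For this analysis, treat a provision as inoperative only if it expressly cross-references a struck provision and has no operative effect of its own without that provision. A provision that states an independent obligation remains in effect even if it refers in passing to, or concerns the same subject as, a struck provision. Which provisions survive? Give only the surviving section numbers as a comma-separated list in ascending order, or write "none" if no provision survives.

Paragraph 1 is struck. The only function of Paragraph 2 is the acknowledgement condition for Paragraph 1, so it cannot stand once Paragraph 1 is removed. Paragraph 7 operates only by reference to Paragraph 2, so it falls with Paragraph 2. Paragraph 4 mentions Paragraph 2 but its own obligation stands independently of Paragraph 2, so Paragraph 4 is not affected. Paragraph 6 is a severability clause and preserves every provision that can still be given independent effect. Paragraph 3, Paragraph 4, Paragraph 5, Paragraph 6, and Paragraph 8 remain in effect.

3, 4, 5, 6, 8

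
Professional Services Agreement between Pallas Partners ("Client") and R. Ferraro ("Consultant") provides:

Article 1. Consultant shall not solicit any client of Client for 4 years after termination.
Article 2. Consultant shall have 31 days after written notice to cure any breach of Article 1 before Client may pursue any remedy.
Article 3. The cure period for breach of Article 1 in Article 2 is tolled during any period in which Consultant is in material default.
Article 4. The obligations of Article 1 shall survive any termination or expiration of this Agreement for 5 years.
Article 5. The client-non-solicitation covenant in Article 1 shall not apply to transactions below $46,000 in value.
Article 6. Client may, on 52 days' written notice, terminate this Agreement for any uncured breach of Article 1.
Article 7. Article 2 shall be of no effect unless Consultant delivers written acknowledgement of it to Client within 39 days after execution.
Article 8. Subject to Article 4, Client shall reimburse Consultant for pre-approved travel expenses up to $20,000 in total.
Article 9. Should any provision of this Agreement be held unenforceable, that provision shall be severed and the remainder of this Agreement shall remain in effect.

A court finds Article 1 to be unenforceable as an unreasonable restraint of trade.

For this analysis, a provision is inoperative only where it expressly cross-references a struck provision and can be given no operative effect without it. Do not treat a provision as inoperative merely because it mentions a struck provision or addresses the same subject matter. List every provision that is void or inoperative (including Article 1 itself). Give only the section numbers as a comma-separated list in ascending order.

1, 2, 3, 4, 5, 6, 7

Article 1 is struck. Article 2 merely fixes the cure period for breach of Article 1; with Article 1 gone it has nothing to operate on and falls away. The only function of Article 4 is the survival period for Article 1, so it cannot stand once Article 1 is removed. The whole of Article 5 is the carve-out from the client-non-solicitation covenant, defined by reference to Article 1, so Article 5 cannot stand once Article 1 is removed. Article 6 operates only by reference to Article 1, so it falls with Article 1. Article 3 does nothing except set the tolling of the cure period for breach of Article 1 by reference to Article 2; with Article 2 gone it has no independent effect and is inoperative. Article 7 operates only by reference to Article 2, so it falls with Article 2. Article 8 mentions Article 4 but its own obligation stands independently of Article 4, so Article 8 is not affected. Under the severability clause in Article 9, the remaining provisions continue in force. Article 8 and Article 9 remain in effect.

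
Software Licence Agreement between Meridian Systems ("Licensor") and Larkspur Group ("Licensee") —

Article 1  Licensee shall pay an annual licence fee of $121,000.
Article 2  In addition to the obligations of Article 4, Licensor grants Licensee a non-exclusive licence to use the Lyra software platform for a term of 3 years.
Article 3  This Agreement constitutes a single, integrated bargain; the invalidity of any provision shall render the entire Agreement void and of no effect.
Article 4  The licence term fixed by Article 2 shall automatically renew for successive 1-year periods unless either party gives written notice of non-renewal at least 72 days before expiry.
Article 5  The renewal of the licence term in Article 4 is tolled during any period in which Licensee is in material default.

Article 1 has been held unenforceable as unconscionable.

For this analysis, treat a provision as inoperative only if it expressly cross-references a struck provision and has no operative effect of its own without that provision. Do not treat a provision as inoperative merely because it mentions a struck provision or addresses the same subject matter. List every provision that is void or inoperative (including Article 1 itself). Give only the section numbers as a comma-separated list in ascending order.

Article 1 is struck. Nothing else in the Agreement is defined by reference to Article 1. Article 3 provides that the Agreement is not severable, so the invalidity of any one provision voids the entire Agreement. No provision of the Agreement survives.

1, 2, 3, 4, 5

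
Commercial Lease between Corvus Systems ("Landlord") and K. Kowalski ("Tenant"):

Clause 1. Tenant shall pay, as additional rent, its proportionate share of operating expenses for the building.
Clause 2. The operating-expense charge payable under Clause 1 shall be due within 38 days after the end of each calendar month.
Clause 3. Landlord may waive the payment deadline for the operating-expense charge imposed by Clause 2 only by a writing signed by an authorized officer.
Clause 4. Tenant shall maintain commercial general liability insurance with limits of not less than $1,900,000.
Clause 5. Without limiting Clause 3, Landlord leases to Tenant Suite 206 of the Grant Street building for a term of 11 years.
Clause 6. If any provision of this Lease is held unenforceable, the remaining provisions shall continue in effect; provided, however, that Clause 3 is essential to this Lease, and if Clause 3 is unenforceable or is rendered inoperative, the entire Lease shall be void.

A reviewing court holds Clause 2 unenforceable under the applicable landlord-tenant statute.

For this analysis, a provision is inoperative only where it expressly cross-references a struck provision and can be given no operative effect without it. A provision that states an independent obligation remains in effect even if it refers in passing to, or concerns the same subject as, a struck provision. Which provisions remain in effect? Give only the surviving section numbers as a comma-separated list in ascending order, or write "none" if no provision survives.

Clause 2 is struck. The only function of Clause 3 is the waiver condition for Clause 2, so it cannot stand once Clause 2 is removed. Clause 6 makes Clause 3 an essential term, and Clause 3 has been rendered inoperative by the cascade; under Clause 6, the entire Lease is therefore void. No provision of the Lease survives.

none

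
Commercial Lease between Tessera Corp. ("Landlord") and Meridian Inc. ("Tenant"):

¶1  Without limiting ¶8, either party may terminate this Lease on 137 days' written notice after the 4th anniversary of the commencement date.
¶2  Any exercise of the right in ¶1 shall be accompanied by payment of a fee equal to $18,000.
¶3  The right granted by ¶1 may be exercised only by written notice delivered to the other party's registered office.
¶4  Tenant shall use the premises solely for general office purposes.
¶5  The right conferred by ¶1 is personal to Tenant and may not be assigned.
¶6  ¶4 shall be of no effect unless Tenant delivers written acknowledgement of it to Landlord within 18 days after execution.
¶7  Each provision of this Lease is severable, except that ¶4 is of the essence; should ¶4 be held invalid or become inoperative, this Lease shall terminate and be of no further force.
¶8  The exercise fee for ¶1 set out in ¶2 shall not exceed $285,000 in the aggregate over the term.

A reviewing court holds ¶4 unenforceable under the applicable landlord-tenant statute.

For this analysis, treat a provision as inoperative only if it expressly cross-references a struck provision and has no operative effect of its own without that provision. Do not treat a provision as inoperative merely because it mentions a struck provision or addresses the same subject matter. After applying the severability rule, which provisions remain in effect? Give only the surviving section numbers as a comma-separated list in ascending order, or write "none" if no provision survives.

¶4 is struck. The only function of ¶6 is the acknowledgement condition for ¶4, so it cannot stand once ¶4 is removed. ¶7 makes ¶4 an essential term, and ¶4 is the provision held invalid; under ¶7, the entire Lease is therefore void. No provision of the Lease survives.

none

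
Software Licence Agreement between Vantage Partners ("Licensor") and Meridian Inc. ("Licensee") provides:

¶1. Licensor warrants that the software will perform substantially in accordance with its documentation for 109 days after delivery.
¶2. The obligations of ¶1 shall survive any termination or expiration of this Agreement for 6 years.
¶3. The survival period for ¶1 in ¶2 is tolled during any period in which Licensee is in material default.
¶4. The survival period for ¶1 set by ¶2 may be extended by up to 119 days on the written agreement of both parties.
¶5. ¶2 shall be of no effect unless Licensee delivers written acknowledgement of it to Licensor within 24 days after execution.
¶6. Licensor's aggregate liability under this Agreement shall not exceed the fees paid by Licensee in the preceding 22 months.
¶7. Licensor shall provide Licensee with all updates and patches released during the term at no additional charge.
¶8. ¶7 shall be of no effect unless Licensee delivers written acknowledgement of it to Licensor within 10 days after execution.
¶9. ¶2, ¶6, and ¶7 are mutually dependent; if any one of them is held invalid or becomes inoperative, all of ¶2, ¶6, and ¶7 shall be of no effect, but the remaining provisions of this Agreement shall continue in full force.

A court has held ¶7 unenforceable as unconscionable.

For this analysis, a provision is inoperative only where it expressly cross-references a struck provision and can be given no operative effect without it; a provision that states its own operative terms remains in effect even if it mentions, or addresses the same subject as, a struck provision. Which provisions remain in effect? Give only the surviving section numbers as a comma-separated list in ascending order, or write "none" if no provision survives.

¶7 is struck. ¶8 has no operative effect of its own apart from ¶7 and is therefore inoperative. ¶9 declares ¶2, ¶6, and ¶7 mutually dependent; since one of them has fallen, all of them are of no effect. That brings down ¶2 and ¶6 as well. ¶3, ¶4, and ¶5 in turn depend solely on a provision now struck and likewise fall. The remainder continues in force under ¶9. ¶1 and ¶9 remain in effect.

1, 9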